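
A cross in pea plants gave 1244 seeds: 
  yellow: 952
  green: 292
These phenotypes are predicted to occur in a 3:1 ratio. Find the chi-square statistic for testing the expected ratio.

Expected counts for N = 1244 under a 3:1 ratio (total parts = 4):
  yellow: 1244 × 3/4 = 933
  green: 1244 × 1/4 = 311
χ² = Σ (O − E)² / E
  yellow: (952 − 933)² / 933 = 0.3869
  green: (292 − 311)² / 311 = 1.1608
χ² = 0.3869 + 1.1608 = 1.5477 ≈ 1.548

1.548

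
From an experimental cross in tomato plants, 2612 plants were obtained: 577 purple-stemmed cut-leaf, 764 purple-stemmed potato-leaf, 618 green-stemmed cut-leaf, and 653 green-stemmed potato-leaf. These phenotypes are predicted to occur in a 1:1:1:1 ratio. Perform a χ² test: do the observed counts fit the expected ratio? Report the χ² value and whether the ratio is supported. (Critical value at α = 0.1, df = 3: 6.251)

29.590; not consistent

Total ratio parts = 4. Expected numbers out of 2612:
  purple-stemmed cut-leaf: 2612 × 1/4 = 653
  purple-stemmed potato-leaf: 2612 × 1/4 = 653
  green-stemmed cut-leaf: 2612 × 1/4 = 653
  green-stemmed potato-leaf: 2612 × 1/4 = 653
χ² = Σ (O − E)² / E
  purple-stemmed cut-leaf: (577 − 653)² / 653 = 8.8453
  purple-stemmed potato-leaf: (764 − 653)² / 653 = 18.8683
  green-stemmed cut-leaf: (618 − 653)² / 653 = 1.8760
  green-stemmed potato-leaf: (653 − 653)² / 653 = 0.0000
χ² = 8.8453 + 18.8683 + 1.8760 + 0.0000 = 29.5896 ≈ 29.590
Degrees of freedom = 4 − 1 = 3; critical value at α = 0.1 is 6.251.
Since 29.590 > 6.251, we reject the null hypothesis — the data do not fit the 1:1:1:1 ratio.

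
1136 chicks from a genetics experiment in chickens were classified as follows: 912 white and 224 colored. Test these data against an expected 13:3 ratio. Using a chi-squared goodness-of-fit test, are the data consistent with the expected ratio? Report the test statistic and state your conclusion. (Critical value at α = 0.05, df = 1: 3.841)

Total ratio parts = 16. Expected numbers out of 1136:
  white: 1136 × 13/16 = 923
  colored: 1136 × 3/16 = 213
χ² = Σ (O − E)² / E
  white: (912 − 923)² / 923 = 0.1311
  colored: (224 − 213)² / 213 = 0.5681
χ² = 0.1311 + 0.5681 = 0.6992 ≈ 0.699
Degrees of freedom = 2 − 1 = 1; critical value at α = 0.05 is 3.841.
Since 0.699 < 3.841, we fail to reject the null hypothesis — the data are consistent with the 13:3 ratio.

0.699; consistent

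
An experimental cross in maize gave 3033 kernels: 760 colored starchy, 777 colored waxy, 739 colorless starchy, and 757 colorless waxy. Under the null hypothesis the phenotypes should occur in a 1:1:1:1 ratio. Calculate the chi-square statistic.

0.958

Expected counts for N = 3033 under a 1:1:1:1 ratio (total parts = 4):
  colored starchy: 3033 × 1/4 = 758.25
  colored waxy: 3033 × 1/4 = 758.25
  colorless starchy: 3033 × 1/4 = 758.25
  colorless waxy: 3033 × 1/4 = 758.25
χ² = Σ (O − E)² / E
  colored starchy: (760 − 758.25)² / 758.25 = 0.0040
  colored waxy: (777 − 758.25)² / 758.25 = 0.4636
  colorless starchy: (739 − 758.25)² / 758.25 = 0.4887
  colorless waxy: (757 − 758.25)² / 758.25 = 0.0021
χ² = 0.0040 + 0.4636 + 0.4887 + 0.0021 = 0.9584 ≈ 0.958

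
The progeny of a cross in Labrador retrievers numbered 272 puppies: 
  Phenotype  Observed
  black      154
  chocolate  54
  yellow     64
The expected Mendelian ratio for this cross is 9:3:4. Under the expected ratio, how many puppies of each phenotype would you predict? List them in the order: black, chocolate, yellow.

153, 51, 68

The 9:3:4 ratio has 16 parts, so with N = 272 the expected counts are:
  black: 272 × 9/16 = 153
  chocolate: 272 × 3/16 = 51
  yellow: 272 × 4/16 = 68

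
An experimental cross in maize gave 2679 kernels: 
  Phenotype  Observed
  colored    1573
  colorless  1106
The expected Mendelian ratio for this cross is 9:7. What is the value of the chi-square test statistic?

Under the 9:7 hypothesis (Σ ratio = 16, N = 2679):
  colored: 2679 × 9/16 = 1506.9375
  colorless: 2679 × 7/16 = 1172.0625
χ² = Σ (O − E)² / E
  colored: (1573 − 1506.9375)² / 1506.9375 = 2.8961
  colorless: (1106 − 1172.0625)² / 1172.0625 = 3.7236
χ² = 2.8961 + 3.7236 = 6.6197 ≈ 6.620

6.620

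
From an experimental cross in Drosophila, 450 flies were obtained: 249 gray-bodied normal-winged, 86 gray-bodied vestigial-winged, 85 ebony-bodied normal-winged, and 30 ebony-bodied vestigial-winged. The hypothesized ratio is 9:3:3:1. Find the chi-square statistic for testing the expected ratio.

Total ratio parts = 16. Expected numbers out of 450:
  gray-bodied normal-winged: 450 × 9/16 = 253.125
  gray-bodied vestigial-winged: 450 × 3/16 = 84.375
  ebony-bodied normal-winged: 450 × 3/16 = 84.375
  ebony-bodied vestigial-winged: 450 × 1/16 = 28.125
χ² = Σ (O − E)² / E
  gray-bodied normal-winged: (249 − 253.125)² / 253.125 = 0.0672
  gray-bodied vestigial-winged: (86 − 84.375)² / 84.375 = 0.0313
  ebony-bodied normal-winged: (85 − 84.375)² / 84.375 = 0.0046
  ebony-bodied vestigial-winged: (30 − 28.125)² / 28.125 = 0.1250
χ² = 0.0672 + 0.0313 + 0.0046 + 0.1250 = 0.2281 ≈ 0.228

0.228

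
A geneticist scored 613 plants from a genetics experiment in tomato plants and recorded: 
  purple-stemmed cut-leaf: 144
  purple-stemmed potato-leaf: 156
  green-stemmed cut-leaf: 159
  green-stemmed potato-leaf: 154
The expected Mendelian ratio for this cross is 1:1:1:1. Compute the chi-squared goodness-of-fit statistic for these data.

Under the 1:1:1:1 hypothesis (Σ ratio = 4, N = 613):
  purple-stemmed cut-leaf: 613 × 1/4 = 153.25
  purple-stemmed potato-leaf: 613 × 1/4 = 153.25
  green-stemmed cut-leaf: 613 × 1/4 = 153.25
  green-stemmed potato-leaf: 613 × 1/4 = 153.25
χ² = Σ (O − E)² / E
  purple-stemmed cut-leaf: (144 − 153.25)² / 153.25 = 0.5583
  purple-stemmed potato-leaf: (156 − 153.25)² / 153.25 = 0.0493
  green-stemmed cut-leaf: (159 − 153.25)² / 153.25 = 0.2157
  green-stemmed potato-leaf: (154 − 153.25)² / 153.25 = 0.0037
χ² = 0.5583 + 0.0493 + 0.2157 + 0.0037 = 0.827

0.827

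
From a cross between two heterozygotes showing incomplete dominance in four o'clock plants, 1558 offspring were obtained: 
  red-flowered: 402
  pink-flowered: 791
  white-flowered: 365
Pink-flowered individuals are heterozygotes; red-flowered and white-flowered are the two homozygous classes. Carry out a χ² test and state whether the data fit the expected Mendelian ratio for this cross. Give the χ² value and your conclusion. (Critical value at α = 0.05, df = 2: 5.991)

With incomplete dominance, a heterozygote × heterozygote cross gives a 1:2:1 phenotypic ratio.
Total ratio parts = 4. Expected numbers out of 1558:
  red-flowered: 1558 × 1/4 = 389.5
  pink-flowered: 1558 × 2/4 = 779
  white-flowered: 1558 × 1/4 = 389.5
χ² = Σ (O − E)² / E
  red-flowered: (402 − 389.5)² / 389.5 = 0.4012
  pink-flowered: (791 − 779)² / 779 = 0.1849
  white-flowered: (365 − 389.5)² / 389.5 = 1.5411
χ² = 0.4012 + 0.1849 + 1.5411 = 2.1272 ≈ 2.127
Degrees of freedom = 3 − 1 = 2; critical value at α = 0.05 is 5.991.
Since 2.127 < 5.991, we fail to reject the null hypothesis — the data are consistent with the 1:2:1 ratio.

2.127; consistent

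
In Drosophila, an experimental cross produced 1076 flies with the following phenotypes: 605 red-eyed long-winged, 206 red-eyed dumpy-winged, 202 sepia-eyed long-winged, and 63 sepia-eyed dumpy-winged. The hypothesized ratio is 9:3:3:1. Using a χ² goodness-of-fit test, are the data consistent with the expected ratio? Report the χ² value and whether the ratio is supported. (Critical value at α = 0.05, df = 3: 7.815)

Expected counts for N = 1076 under a 9:3:3:1 ratio (total parts = 16):
  red-eyed long-winged: 1076 × 9/16 = 605.25
  red-eyed dumpy-winged: 1076 × 3/16 = 201.75
  sepia-eyed long-winged: 1076 × 3/16 = 201.75
  sepia-eyed dumpy-winged: 1076 × 1/16 = 67.25
χ² = Σ (O − E)² / E
  red-eyed long-winged: (605 − 605.25)² / 605.25 = 0.0001
  red-eyed dumpy-winged: (206 − 201.75)² / 201.75 = 0.0895
  sepia-eyed long-winged: (202 − 201.75)² / 201.75 = 0.0003
  sepia-eyed dumpy-winged: (63 − 67.25)² / 67.25 = 0.2686
χ² = 0.0001 + 0.0895 + 0.0003 + 0.2686 = 0.3585 ≈ 0.359
Degrees of freedom = 4 − 1 = 3; critical value at α = 0.05 is 7.815.
Since 0.359 < 7.815, we fail to reject the null hypothesis — the data are consistent with the 9:3:3:1 ratio.

0.359; consistent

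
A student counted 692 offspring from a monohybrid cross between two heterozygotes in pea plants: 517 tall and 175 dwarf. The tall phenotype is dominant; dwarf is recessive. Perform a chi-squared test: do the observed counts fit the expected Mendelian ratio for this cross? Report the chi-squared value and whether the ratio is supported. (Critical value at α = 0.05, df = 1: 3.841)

For a monohybrid cross between heterozygotes with complete dominance, the expected phenotypic ratio is 3:1.
The 3:1 ratio has 4 parts, so with N = 692 the expected counts are:
  tall: 692 × 3/4 = 519
  dwarf: 692 × 1/4 = 173
χ² = Σ (O − E)² / E
  tall: (517 − 519)² / 519 = 0.0077
  dwarf: (175 − 173)² / 173 = 0.0231
χ² = 0.0077 + 0.0231 = 0.0308 ≈ 0.031
Degrees of freedom = 2 − 1 = 1; critical value at α = 0.05 is 3.841.
Since 0.031 < 3.841, we fail to reject the null hypothesis — the data are consistent with the 3:1 ratio.

0.031; consistent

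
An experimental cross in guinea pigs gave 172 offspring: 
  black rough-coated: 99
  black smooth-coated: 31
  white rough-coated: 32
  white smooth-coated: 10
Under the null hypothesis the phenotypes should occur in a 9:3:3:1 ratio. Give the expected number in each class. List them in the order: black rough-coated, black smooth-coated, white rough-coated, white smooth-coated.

The 9:3:3:1 ratio has 16 parts, so with N = 172 the expected counts are:
  black rough-coated: 172 × 9/16 = 96.75
  black smooth-coated: 172 × 3/16 = 32.25
  white rough-coated: 172 × 3/16 = 32.25
  white smooth-coated: 172 × 1/16 = 10.75

96.75, 32.25, 32.25, 10.75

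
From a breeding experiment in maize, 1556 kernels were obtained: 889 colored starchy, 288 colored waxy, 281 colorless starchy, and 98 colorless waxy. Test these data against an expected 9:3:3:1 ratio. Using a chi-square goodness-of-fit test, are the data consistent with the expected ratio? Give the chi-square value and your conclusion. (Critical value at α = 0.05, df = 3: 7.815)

0.666; consistent

Expected counts for N = 1556 under a 9:3:3:1 ratio (total parts = 16):
  colored starchy: 1556 × 9/16 = 875.25
  colored waxy: 1556 × 3/16 = 291.75
  colorless starchy: 1556 × 3/16 = 291.75
  colorless waxy: 1556 × 1/16 = 97.25
χ² = Σ (O − E)² / E
  colored starchy: (889 − 875.25)² / 875.25 = 0.2160
  colored waxy: (288 − 291.75)² / 291.75 = 0.0482
  colorless starchy: (281 − 291.75)² / 291.75 = 0.3961
  colorless waxy: (98 − 97.25)² / 97.25 = 0.0058
χ² = 0.2160 + 0.0482 + 0.3961 + 0.0058 = 0.6661 ≈ 0.666
Degrees of freedom = 4 − 1 = 3; critical value at α = 0.05 is 7.815.
Since 0.666 < 7.815, we fail to reject the null hypothesis — the data are consistent with the 9:3:3:1 ratio.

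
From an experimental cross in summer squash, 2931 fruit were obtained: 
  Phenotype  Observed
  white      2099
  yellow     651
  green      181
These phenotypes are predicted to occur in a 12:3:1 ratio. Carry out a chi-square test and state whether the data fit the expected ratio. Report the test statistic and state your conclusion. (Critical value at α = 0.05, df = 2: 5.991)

23.230; not consistent

Under the 12:3:1 hypothesis (Σ ratio = 16, N = 2931):
  white: 2931 × 12/16 = 2198.25
  yellow: 2931 × 3/16 = 549.5625
  green: 2931 × 1/16 = 183.1875
χ² = Σ (O − E)² / E
  white: (2099 − 2198.25)² / 2198.25 = 4.4811
  yellow: (651 − 549.5625)² / 549.5625 = 18.7232
  green: (181 − 183.1875)² / 183.1875 = 0.0261
χ² = 4.4811 + 18.7232 + 0.0261 = 23.2304 ≈ 23.230
Degrees of freedom = 3 − 1 = 2; critical value at α = 0.05 is 5.991.
Since 23.230 > 5.991, we reject the null hypothesis — the data do not fit the 12:3:1 ratio.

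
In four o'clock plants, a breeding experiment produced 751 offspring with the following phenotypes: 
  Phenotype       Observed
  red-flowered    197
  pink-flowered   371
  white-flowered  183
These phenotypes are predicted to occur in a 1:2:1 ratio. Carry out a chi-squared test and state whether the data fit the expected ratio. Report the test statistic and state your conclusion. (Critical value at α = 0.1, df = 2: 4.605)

Under the 1:2:1 hypothesis (Σ ratio = 4, N = 751):
  red-flowered: 751 × 1/4 = 187.75
  pink-flowered: 751 × 2/4 = 375.5
  white-flowered: 751 × 1/4 = 187.75
χ² = Σ (O − E)² / E
  red-flowered: (197 − 187.75)² / 187.75 = 0.4557
  pink-flowered: (371 − 375.5)² / 375.5 = 0.0539
  white-flowered: (183 − 187.75)² / 187.75 = 0.1202
χ² = 0.4557 + 0.0539 + 0.1202 = 0.6298 ≈ 0.630
Degrees of freedom = 3 − 1 = 2; critical value at α = 0.1 is 4.605.
Since 0.630 < 4.605, we fail to reject the null hypothesis — the data are consistent with the 1:2:1 ratio.

0.630; consistent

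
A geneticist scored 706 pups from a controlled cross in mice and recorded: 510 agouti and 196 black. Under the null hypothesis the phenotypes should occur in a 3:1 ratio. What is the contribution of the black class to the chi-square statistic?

Expected counts for N = 706 under a 3:1 ratio (total parts = 4):
  agouti: 706 × 3/4 = 529.5
  black: 706 × 1/4 = 176.5
Contribution of black: (196 − 176.5)² / 176.5 = 2.1544

2.154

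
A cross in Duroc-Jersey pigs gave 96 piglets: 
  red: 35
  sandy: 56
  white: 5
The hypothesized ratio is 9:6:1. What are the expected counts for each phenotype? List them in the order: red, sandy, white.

Total ratio parts = 16. Expected numbers out of 96:
  red: 96 × 9/16 = 54
  sandy: 96 × 6/16 = 36
  white: 96 × 1/16 = 6

54, 36, 6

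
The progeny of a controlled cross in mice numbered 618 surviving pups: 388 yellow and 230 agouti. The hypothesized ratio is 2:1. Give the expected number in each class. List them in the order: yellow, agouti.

412, 206

Total ratio parts = 3. Expected numbers out of 618:
  yellow: 618 × 2/3 = 412
  agouti: 618 × 1/3 = 206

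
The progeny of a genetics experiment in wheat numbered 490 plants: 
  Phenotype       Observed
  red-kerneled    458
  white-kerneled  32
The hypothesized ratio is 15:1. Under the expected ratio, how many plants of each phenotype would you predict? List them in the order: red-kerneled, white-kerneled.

459.375, 30.625

Expected counts for N = 490 under a 15:1 ratio (total parts = 16):
  red-kerneled: 490 × 15/16 = 459.375
  white-kerneled: 490 × 1/16 = 30.625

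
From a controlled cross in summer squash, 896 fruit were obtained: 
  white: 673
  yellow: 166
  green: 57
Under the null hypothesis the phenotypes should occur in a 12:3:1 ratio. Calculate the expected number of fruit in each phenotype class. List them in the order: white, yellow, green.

672, 168, 56

The 12:3:1 ratio has 16 parts, so with N = 896 the expected counts are:
  white: 896 × 12/16 = 672
  yellow: 896 × 3/16 = 168
  green: 896 × 1/16 = 56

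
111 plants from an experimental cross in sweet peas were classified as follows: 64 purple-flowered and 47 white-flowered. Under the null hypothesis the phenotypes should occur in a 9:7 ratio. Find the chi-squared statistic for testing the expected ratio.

Total ratio parts = 16. Expected numbers out of 111:
  purple-flowered: 111 × 9/16 = 62.4375
  white-flowered: 111 × 7/16 = 48.5625
χ² = Σ (O − E)² / E
  purple-flowered: (64 − 62.4375)² / 62.4375 = 0.0391
  white-flowered: (47 − 48.5625)² / 48.5625 = 0.0503
χ² = 0.0391 + 0.0503 = 0.0894 ≈ 0.089

0.089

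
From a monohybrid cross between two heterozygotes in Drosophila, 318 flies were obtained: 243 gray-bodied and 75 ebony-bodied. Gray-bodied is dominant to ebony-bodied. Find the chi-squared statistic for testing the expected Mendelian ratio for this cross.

0.340

For a monohybrid cross between heterozygotes with complete dominance, the expected phenotypic ratio is 3:1.
Under the 3:1 hypothesis (Σ ratio = 4, N = 318):
  gray-bodied: 318 × 3/4 = 238.5
  ebony-bodied: 318 × 1/4 = 79.5
χ² = Σ (O − E)² / E
  gray-bodied: (243 − 238.5)² / 238.5 = 0.0849
  ebony-bodied: (75 − 79.5)² / 79.5 = 0.2547
χ² = 0.0849 + 0.2547 = 0.3396 ≈ 0.340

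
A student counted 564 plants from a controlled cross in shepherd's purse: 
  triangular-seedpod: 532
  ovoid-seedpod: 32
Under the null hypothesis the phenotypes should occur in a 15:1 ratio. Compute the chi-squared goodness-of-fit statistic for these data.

0.320

Under the 15:1 hypothesis (Σ ratio = 16, N = 564):
  triangular-seedpod: 564 × 15/16 = 528.75
  ovoid-seedpod: 564 × 1/16 = 35.25
χ² = Σ (O − E)² / E
  triangular-seedpod: (532 − 528.75)² / 528.75 = 0.0200
  ovoid-seedpod: (32 − 35.25)² / 35.25 = 0.2996
χ² = 0.0200 + 0.2996 = 0.3196 ≈ 0.320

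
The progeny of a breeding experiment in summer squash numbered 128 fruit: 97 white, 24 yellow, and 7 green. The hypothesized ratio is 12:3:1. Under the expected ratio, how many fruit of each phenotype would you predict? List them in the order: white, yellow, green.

Total ratio parts = 16. Expected numbers out of 128:
  white: 128 × 12/16 = 96
  yellow: 128 × 3/16 = 24
  green: 128 × 1/16 = 8

96, 24, 8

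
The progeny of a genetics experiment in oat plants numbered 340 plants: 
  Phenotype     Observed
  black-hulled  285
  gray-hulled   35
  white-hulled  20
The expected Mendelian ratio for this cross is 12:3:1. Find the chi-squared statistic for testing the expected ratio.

16.569

Under the 12:3:1 hypothesis (Σ ratio = 16, N = 340):
  black-hulled: 340 × 12/16 = 255
  gray-hulled: 340 × 3/16 = 63.75
  white-hulled: 340 × 1/16 = 21.25
χ² = Σ (O − E)² / E
  black-hulled: (285 − 255)² / 255 = 3.5294
  gray-hulled: (35 − 63.75)² / 63.75 = 12.9657
  white-hulled: (20 − 21.25)² / 21.25 = 0.0735
χ² = 3.5294 + 12.9657 + 0.0735 = 16.5686 ≈ 16.569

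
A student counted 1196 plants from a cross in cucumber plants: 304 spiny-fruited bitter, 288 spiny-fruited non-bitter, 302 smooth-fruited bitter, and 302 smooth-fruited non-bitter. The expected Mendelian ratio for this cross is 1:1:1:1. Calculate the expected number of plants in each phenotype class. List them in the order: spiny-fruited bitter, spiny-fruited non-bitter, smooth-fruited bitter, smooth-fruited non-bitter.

299, 299, 299, 299

Expected counts for N = 1196 under a 1:1:1:1 ratio (total parts = 4):
  spiny-fruited bitter: 1196 × 1/4 = 299
  spiny-fruited non-bitter: 1196 × 1/4 = 299
  smooth-fruited bitter: 1196 × 1/4 = 299
  smooth-fruited non-bitter: 1196 × 1/4 = 299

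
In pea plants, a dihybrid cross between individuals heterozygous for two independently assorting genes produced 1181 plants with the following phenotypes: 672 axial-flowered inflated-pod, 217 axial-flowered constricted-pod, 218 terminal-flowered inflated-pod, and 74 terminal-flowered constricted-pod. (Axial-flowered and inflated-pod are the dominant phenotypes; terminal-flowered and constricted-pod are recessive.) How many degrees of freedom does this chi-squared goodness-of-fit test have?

A dihybrid F₂ with independent assortment and complete dominance at both loci gives a 9:3:3:1 phenotypic ratio.
A goodness-of-fit test with 4 phenotype classes has df = 4 − 1 = 3.

3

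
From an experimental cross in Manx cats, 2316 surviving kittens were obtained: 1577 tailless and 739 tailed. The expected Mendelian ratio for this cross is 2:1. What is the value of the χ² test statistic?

2.116

Total ratio parts = 3. Expected numbers out of 2316:
  tailless: 2316 × 2/3 = 1544
  tailed: 2316 × 1/3 = 772
χ² = Σ (O − E)² / E
  tailless: (1577 − 1544)² / 1544 = 0.7053
  tailed: (739 − 772)² / 772 = 1.4106
χ² = 0.7053 + 1.4106 = 2.1159 ≈ 2.116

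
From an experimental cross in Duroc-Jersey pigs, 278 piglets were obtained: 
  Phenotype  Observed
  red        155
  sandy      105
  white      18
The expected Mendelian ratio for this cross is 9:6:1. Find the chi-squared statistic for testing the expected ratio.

Expected counts for N = 278 under a 9:6:1 ratio (total parts = 16):
  red: 278 × 9/16 = 156.375
  sandy: 278 × 6/16 = 104.25
  white: 278 × 1/16 = 17.375
χ² = Σ (O − E)² / E
  red: (155 − 156.375)² / 156.375 = 0.0121
  sandy: (105 − 104.25)² / 104.25 = 0.0054
  white: (18 − 17.375)² / 17.375 = 0.0225
χ² = 0.0121 + 0.0054 + 0.0225 = 0.040

0.040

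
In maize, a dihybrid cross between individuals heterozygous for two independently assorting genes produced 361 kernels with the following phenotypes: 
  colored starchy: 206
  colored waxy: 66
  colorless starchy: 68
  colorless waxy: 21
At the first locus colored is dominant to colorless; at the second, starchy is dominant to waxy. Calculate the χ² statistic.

0.194

A dihybrid F₂ with independent assortment and complete dominance at both loci gives a 9:3:3:1 phenotypic ratio.
The 9:3:3:1 ratio has 16 parts, so with N = 361 the expected counts are:
  colored starchy: 361 × 9/16 = 203.0625
  colored waxy: 361 × 3/16 = 67.6875
  colorless starchy: 361 × 3/16 = 67.6875
  colorless waxy: 361 × 1/16 = 22.5625
χ² = Σ (O − E)² / E
  colored starchy: (206 − 203.0625)² / 203.0625 = 0.0425
  colored waxy: (66 − 67.6875)² / 67.6875 = 0.0421
  colorless starchy: (68 − 67.6875)² / 67.6875 = 0.0014
  colorless waxy: (21 − 22.5625)² / 22.5625 = 0.1082
χ² = 0.0425 + 0.0421 + 0.0014 + 0.1082 = 0.1942 ≈ 0.194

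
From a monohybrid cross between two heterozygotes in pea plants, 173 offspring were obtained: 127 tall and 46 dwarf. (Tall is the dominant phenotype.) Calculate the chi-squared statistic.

0.233

For a monohybrid cross between heterozygotes with complete dominance, the expected phenotypic ratio is 3:1.
The 3:1 ratio has 4 parts, so with N = 173 the expected counts are:
  tall: 173 × 3/4 = 129.75
  dwarf: 173 × 1/4 = 43.25
χ² = Σ (O − E)² / E
  tall: (127 − 129.75)² / 129.75 = 0.0583
  dwarf: (46 − 43.25)² / 43.25 = 0.1749
χ² = 0.0583 + 0.1749 = 0.2332 ≈ 0.233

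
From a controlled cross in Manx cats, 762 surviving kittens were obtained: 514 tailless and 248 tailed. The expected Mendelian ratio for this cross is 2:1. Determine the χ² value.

Expected counts for N = 762 under a 2:1 ratio (total parts = 3):
  tailless: 762 × 2/3 = 508
  tailed: 762 × 1/3 = 254
χ² = Σ (O − E)² / E
  tailless: (514 − 508)² / 508 = 0.0709
  tailed: (248 − 254)² / 254 = 0.1417
χ² = 0.0709 + 0.1417 = 0.2126 ≈ 0.213

0.213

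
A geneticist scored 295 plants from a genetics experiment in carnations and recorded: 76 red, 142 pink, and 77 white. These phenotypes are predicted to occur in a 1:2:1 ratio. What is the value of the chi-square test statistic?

Expected counts for N = 295 under a 1:2:1 ratio (total parts = 4):
  red: 295 × 1/4 = 73.75
  pink: 295 × 2/4 = 147.5
  white: 295 × 1/4 = 73.75
χ² = Σ (O − E)² / E
  red: (76 − 73.75)² / 73.75 = 0.0686
  pink: (142 − 147.5)² / 147.5 = 0.2051
  white: (77 − 73.75)² / 73.75 = 0.1432
χ² = 0.0686 + 0.2051 + 0.1432 = 0.4169 ≈ 0.417

0.417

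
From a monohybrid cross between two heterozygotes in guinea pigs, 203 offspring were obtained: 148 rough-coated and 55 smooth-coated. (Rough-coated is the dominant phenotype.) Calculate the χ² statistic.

0.475

For a monohybrid cross between heterozygotes with complete dominance, the expected phenotypic ratio is 3:1.
The 3:1 ratio has 4 parts, so with N = 203 the expected counts are:
  rough-coated: 203 × 3/4 = 152.25
  smooth-coated: 203 × 1/4 = 50.75
χ² = Σ (O − E)² / E
  rough-coated: (148 − 152.25)² / 152.25 = 0.1186
  smooth-coated: (55 − 50.75)² / 50.75 = 0.3559
χ² = 0.1186 + 0.3559 = 0.4745 ≈ 0.475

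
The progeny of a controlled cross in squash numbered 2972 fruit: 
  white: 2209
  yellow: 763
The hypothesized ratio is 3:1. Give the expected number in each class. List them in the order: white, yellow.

Under the 3:1 hypothesis (Σ ratio = 4, N = 2972):
  white: 2972 × 3/4 = 2229
  yellow: 2972 × 1/4 = 743

2229, 743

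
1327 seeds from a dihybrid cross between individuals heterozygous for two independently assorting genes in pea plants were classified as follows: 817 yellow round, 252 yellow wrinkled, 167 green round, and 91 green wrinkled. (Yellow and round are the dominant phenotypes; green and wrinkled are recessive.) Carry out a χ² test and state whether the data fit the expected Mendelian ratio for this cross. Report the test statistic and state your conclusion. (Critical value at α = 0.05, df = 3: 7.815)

A dihybrid F₂ with independent assortment and complete dominance at both loci gives a 9:3:3:1 phenotypic ratio.
Total ratio parts = 16. Expected numbers out of 1327:
  yellow round: 1327 × 9/16 = 746.4375
  yellow wrinkled: 1327 × 3/16 = 248.8125
  green round: 1327 × 3/16 = 248.8125
  green wrinkled: 1327 × 1/16 = 82.9375
χ² = Σ (O − E)² / E
  yellow round: (817 − 746.4375)² / 746.4375 = 6.6704
  yellow wrinkled: (252 − 248.8125)² / 248.8125 = 0.0408
  green round: (167 − 248.8125)² / 248.8125 = 26.9009
  green wrinkled: (91 − 82.9375)² / 82.9375 = 0.7838
χ² = 6.6704 + 0.0408 + 26.9009 + 0.7838 = 34.3959 ≈ 34.396
Degrees of freedom = 4 − 1 = 3; critical value at α = 0.05 is 7.815.
Since 34.396 > 7.815, we reject the null hypothesis — the data do not fit the 9:3:3:1 ratio.

34.396; not consistent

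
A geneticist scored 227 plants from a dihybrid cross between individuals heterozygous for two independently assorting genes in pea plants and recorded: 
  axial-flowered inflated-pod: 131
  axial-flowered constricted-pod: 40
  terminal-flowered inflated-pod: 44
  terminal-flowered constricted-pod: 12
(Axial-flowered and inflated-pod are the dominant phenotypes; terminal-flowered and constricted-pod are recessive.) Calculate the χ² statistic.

0.626

A dihybrid F₂ with independent assortment and complete dominance at both loci gives a 9:3:3:1 phenotypic ratio.
Total ratio parts = 16. Expected numbers out of 227:
  axial-flowered inflated-pod: 227 × 9/16 = 127.6875
  axial-flowered constricted-pod: 227 × 3/16 = 42.5625
  terminal-flowered inflated-pod: 227 × 3/16 = 42.5625
  terminal-flowered constricted-pod: 227 × 1/16 = 14.1875
χ² = Σ (O − E)² / E
  axial-flowered inflated-pod: (131 − 127.6875)² / 127.6875 = 0.0859
  axial-flowered constricted-pod: (40 − 42.5625)² / 42.5625 = 0.1543
  terminal-flowered inflated-pod: (44 − 42.5625)² / 42.5625 = 0.0485
  terminal-flowered constricted-pod: (12 − 14.1875)² / 14.1875 = 0.3373
χ² = 0.0859 + 0.1543 + 0.0485 + 0.3373 = 0.626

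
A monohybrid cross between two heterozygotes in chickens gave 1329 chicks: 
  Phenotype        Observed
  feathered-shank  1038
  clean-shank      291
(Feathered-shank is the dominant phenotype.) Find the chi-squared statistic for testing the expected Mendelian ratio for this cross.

For a monohybrid cross between heterozygotes with complete dominance, the expected phenotypic ratio is 3:1.
The 3:1 ratio has 4 parts, so with N = 1329 the expected counts are:
  feathered-shank: 1329 × 3/4 = 996.75
  clean-shank: 1329 × 1/4 = 332.25
χ² = Σ (O − E)² / E
  feathered-shank: (1038 − 996.75)² / 996.75 = 1.7071
  clean-shank: (291 − 332.25)² / 332.25 = 5.1213
χ² = 1.7071 + 5.1213 = 6.8284 ≈ 6.828

6.828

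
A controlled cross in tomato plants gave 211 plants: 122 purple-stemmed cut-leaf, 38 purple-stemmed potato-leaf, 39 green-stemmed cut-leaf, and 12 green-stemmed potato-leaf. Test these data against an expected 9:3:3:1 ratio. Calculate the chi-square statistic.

The 9:3:3:1 ratio has 16 parts, so with N = 211 the expected counts are:
  purple-stemmed cut-leaf: 211 × 9/16 = 118.6875
  purple-stemmed potato-leaf: 211 × 3/16 = 39.5625
  green-stemmed cut-leaf: 211 × 3/16 = 39.5625
  green-stemmed potato-leaf: 211 × 1/16 = 13.1875
χ² = Σ (O − E)² / E
  purple-stemmed cut-leaf: (122 − 118.6875)² / 118.6875 = 0.0924
  purple-stemmed potato-leaf: (38 − 39.5625)² / 39.5625 = 0.0617
  green-stemmed cut-leaf: (39 − 39.5625)² / 39.5625 = 0.0080
  green-stemmed potato-leaf: (12 − 13.1875)² / 13.1875 = 0.1069
χ² = 0.0924 + 0.0617 + 0.0080 + 0.1069 = 0.269

0.269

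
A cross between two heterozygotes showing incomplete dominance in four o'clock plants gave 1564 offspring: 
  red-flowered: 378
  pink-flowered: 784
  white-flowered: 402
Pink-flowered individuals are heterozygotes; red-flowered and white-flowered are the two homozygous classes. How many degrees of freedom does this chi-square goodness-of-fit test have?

2

With incomplete dominance, a heterozygote × heterozygote cross gives a 1:2:1 phenotypic ratio.
A goodness-of-fit test with 3 phenotype classes has df = 3 − 1 = 2.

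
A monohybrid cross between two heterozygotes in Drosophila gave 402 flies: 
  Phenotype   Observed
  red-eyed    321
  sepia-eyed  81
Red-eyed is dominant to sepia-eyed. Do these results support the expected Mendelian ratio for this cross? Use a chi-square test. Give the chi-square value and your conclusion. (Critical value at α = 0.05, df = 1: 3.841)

5.045; not consistent

For a monohybrid cross between heterozygotes with complete dominance, the expected phenotypic ratio is 3:1.
Under the 3:1 hypothesis (Σ ratio = 4, N = 402):
  red-eyed: 402 × 3/4 = 301.5
  sepia-eyed: 402 × 1/4 = 100.5
χ² = Σ (O − E)² / E
  red-eyed: (321 − 301.5)² / 301.5 = 1.2612
  sepia-eyed: (81 − 100.5)² / 100.5 = 3.7836
χ² = 1.2612 + 3.7836 = 5.0448 ≈ 5.045
Degrees of freedom = 2 − 1 = 1; critical value at α = 0.05 is 3.841.
Since 5.045 > 3.841, we reject the null hypothesis — the data do not fit the 3:1 ratio.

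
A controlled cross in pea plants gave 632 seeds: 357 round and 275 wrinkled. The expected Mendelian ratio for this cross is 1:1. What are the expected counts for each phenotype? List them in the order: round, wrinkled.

Under the 1:1 hypothesis (Σ ratio = 2, N = 632):
  round: 632 × 1/2 = 316
  wrinkled: 632 × 1/2 = 316

316, 316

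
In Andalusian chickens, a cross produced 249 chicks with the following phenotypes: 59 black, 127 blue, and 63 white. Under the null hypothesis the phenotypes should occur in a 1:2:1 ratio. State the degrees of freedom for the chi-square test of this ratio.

A goodness-of-fit test with 3 phenotype classes has df = 3 − 1 = 2.

2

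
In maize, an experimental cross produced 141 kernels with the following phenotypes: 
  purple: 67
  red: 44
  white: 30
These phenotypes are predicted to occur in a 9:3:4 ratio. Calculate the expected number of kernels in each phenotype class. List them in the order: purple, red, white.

The 9:3:4 ratio has 16 parts, so with N = 141 the expected counts are:
  purple: 141 × 9/16 = 79.3125
  red: 141 × 3/16 = 26.4375
  white: 141 × 4/16 = 35.25

79.3125, 26.4375, 35.25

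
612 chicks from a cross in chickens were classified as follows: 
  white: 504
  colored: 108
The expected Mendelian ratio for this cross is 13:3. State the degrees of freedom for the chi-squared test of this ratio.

A goodness-of-fit test with 2 phenotype classes has df = 2 − 1 = 1.

1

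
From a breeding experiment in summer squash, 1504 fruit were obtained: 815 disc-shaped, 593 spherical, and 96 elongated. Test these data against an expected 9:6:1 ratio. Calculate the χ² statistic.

Expected counts for N = 1504 under a 9:6:1 ratio (total parts = 16):
  disc-shaped: 1504 × 9/16 = 846
  spherical: 1504 × 6/16 = 564
  elongated: 1504 × 1/16 = 94
χ² = Σ (O − E)² / E
  disc-shaped: (815 − 846)² / 846 = 1.1359
  spherical: (593 − 564)² / 564 = 1.4911
  elongated: (96 − 94)² / 94 = 0.0426
χ² = 1.1359 + 1.4911 + 0.0426 = 2.6696 ≈ 2.670

2.670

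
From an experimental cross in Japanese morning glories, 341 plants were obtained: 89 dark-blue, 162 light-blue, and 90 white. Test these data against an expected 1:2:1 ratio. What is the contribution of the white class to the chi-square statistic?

0.265

Expected counts for N = 341 under a 1:2:1 ratio (total parts = 4):
  dark-blue: 341 × 1/4 = 85.25
  light-blue: 341 × 2/4 = 170.5
  white: 341 × 1/4 = 85.25
Contribution of white: (90 − 85.25)² / 85.25 = 0.2647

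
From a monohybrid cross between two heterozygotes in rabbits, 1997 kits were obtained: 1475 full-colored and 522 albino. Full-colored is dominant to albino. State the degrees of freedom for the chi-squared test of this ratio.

1

For a monohybrid cross between heterozygotes with complete dominance, the expected phenotypic ratio is 3:1.
A goodness-of-fit test with 2 phenotype classes has df = 2 − 1 = 1.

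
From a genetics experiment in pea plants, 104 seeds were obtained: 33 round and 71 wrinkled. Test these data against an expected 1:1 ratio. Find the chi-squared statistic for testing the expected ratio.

Under the 1:1 hypothesis (Σ ratio = 2, N = 104):
  round: 104 × 1/2 = 52
  wrinkled: 104 × 1/2 = 52
χ² = Σ (O − E)² / E
  round: (33 − 52)² / 52 = 6.9423
  wrinkled: (71 − 52)² / 52 = 6.9423
χ² = 6.9423 + 6.9423 = 13.8846 ≈ 13.885

13.885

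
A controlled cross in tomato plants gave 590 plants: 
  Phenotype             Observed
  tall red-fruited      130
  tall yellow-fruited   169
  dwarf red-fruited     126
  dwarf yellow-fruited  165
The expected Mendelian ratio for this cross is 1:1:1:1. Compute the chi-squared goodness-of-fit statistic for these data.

Total ratio parts = 4. Expected numbers out of 590:
  tall red-fruited: 590 × 1/4 = 147.5
  tall yellow-fruited: 590 × 1/4 = 147.5
  dwarf red-fruited: 590 × 1/4 = 147.5
  dwarf yellow-fruited: 590 × 1/4 = 147.5
χ² = Σ (O − E)² / E
  tall red-fruited: (130 − 147.5)² / 147.5 = 2.0763
  tall yellow-fruited: (169 − 147.5)² / 147.5 = 3.1339
  dwarf red-fruited: (126 − 147.5)² / 147.5 = 3.1339
  dwarf yellow-fruited: (165 − 147.5)² / 147.5 = 2.0763
χ² = 2.0763 + 3.1339 + 3.1339 + 2.0763 = 10.4204 ≈ 10.420

10.420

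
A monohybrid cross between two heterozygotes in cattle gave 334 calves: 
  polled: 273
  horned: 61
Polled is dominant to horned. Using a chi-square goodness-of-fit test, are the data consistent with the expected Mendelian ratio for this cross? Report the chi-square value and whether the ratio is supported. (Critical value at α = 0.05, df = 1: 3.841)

8.084; not consistent

For a monohybrid cross between heterozygotes with complete dominance, the expected phenotypic ratio is 3:1.
Under the 3:1 hypothesis (Σ ratio = 4, N = 334):
  polled: 334 × 3/4 = 250.5
  horned: 334 × 1/4 = 83.5
χ² = Σ (O − E)² / E
  polled: (273 − 250.5)² / 250.5 = 2.0210
  horned: (61 − 83.5)² / 83.5 = 6.0629
χ² = 2.0210 + 6.0629 = 8.0839 ≈ 8.084
Degrees of freedom = 2 − 1 = 1; critical value at α = 0.05 is 3.841.
Since 8.084 > 3.841, we reject the null hypothesis — the data do not fit the 3:1 ratio.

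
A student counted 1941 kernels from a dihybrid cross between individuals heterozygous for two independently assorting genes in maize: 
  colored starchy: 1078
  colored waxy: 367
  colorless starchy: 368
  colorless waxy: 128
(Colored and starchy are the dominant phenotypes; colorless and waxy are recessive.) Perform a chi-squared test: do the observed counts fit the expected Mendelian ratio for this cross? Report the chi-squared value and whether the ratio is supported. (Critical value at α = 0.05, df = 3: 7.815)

0.615; consistent

A dihybrid F₂ with independent assortment and complete dominance at both loci gives a 9:3:3:1 phenotypic ratio.
Expected counts for N = 1941 under a 9:3:3:1 ratio (total parts = 16):
  colored starchy: 1941 × 9/16 = 1091.8125
  colored waxy: 1941 × 3/16 = 363.9375
  colorless starchy: 1941 × 3/16 = 363.9375
  colorless waxy: 1941 × 1/16 = 121.3125
χ² = Σ (O − E)² / E
  colored starchy: (1078 − 1091.8125)² / 1091.8125 = 0.1747
  colored waxy: (367 − 363.9375)² / 363.9375 = 0.0258
  colorless starchy: (368 − 363.9375)² / 363.9375 = 0.0453
  colorless waxy: (128 − 121.3125)² / 121.3125 = 0.3687
χ² = 0.1747 + 0.0258 + 0.0453 + 0.3687 = 0.6145 ≈ 0.615
Degrees of freedom = 4 − 1 = 3; critical value at α = 0.05 is 7.815.
Since 0.615 < 7.815, we fail to reject the null hypothesis — the data are consistent with the 9:3:3:1 ratio.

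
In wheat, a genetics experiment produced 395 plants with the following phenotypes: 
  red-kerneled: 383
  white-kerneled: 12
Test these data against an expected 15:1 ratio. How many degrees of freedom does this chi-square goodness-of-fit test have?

A goodness-of-fit test with 2 phenotype classes has df = 2 − 1 = 1.

1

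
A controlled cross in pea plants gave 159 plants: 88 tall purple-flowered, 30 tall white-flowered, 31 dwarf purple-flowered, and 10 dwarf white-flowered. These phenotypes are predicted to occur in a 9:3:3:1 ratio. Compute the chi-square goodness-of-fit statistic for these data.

0.072

Total ratio parts = 16. Expected numbers out of 159:
  tall purple-flowered: 159 × 9/16 = 89.4375
  tall white-flowered: 159 × 3/16 = 29.8125
  dwarf purple-flowered: 159 × 3/16 = 29.8125
  dwarf white-flowered: 159 × 1/16 = 9.9375
χ² = Σ (O − E)² / E
  tall purple-flowered: (88 − 89.4375)² / 89.4375 = 0.0231
  tall white-flowered: (30 − 29.8125)² / 29.8125 = 0.0012
  dwarf purple-flowered: (31 − 29.8125)² / 29.8125 = 0.0473
  dwarf white-flowered: (10 − 9.9375)² / 9.9375 = 0.0004
χ² = 0.0231 + 0.0012 + 0.0473 + 0.0004 = 0.072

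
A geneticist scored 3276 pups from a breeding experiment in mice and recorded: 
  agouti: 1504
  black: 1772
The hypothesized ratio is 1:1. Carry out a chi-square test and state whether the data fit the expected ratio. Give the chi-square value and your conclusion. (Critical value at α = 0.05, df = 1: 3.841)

The 1:1 ratio has 2 parts, so with N = 3276 the expected counts are:
  agouti: 3276 × 1/2 = 1638
  black: 3276 × 1/2 = 1638
χ² = Σ (O − E)² / E
  agouti: (1504 − 1638)² / 1638 = 10.9621
  black: (1772 − 1638)² / 1638 = 10.9621
χ² = 10.9621 + 10.9621 = 21.9242 ≈ 21.924
Degrees of freedom = 2 − 1 = 1; critical value at α = 0.05 is 3.841.
Since 21.924 > 3.841, we reject the null hypothesis — the data do not fit the 1:1 ratio.

21.924; not consistent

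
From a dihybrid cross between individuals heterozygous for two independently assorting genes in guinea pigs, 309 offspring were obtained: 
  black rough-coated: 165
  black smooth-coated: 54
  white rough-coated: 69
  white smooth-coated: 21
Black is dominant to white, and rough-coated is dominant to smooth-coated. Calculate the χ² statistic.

A dihybrid F₂ with independent assortment and complete dominance at both loci gives a 9:3:3:1 phenotypic ratio.
Total ratio parts = 16. Expected numbers out of 309:
  black rough-coated: 309 × 9/16 = 173.8125
  black smooth-coated: 309 × 3/16 = 57.9375
  white rough-coated: 309 × 3/16 = 57.9375
  white smooth-coated: 309 × 1/16 = 19.3125
χ² = Σ (O − E)² / E
  black rough-coated: (165 − 173.8125)² / 173.8125 = 0.4468
  black smooth-coated: (54 − 57.9375)² / 57.9375 = 0.2676
  white rough-coated: (69 − 57.9375)² / 57.9375 = 2.1123
  white smooth-coated: (21 − 19.3125)² / 19.3125 = 0.1475
χ² = 0.4468 + 0.2676 + 2.1123 + 0.1475 = 2.9742 ≈ 2.974

2.974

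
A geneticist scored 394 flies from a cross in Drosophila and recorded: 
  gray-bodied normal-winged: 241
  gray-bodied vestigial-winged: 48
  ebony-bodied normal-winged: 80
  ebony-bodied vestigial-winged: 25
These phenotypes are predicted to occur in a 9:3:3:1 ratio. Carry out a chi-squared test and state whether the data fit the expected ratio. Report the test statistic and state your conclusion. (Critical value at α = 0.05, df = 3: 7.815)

11.270; not consistent

The 9:3:3:1 ratio has 16 parts, so with N = 394 the expected counts are:
  gray-bodied normal-winged: 394 × 9/16 = 221.625
  gray-bodied vestigial-winged: 394 × 3/16 = 73.875
  ebony-bodied normal-winged: 394 × 3/16 = 73.875
  ebony-bodied vestigial-winged: 394 × 1/16 = 24.625
χ² = Σ (O − E)² / E
  gray-bodied normal-winged: (241 − 221.625)² / 221.625 = 1.6938
  gray-bodied vestigial-winged: (48 − 73.875)² / 73.875 = 9.0628
  ebony-bodied normal-winged: (80 − 73.875)² / 73.875 = 0.5078
  ebony-bodied vestigial-winged: (25 − 24.625)² / 24.625 = 0.0057
χ² = 1.6938 + 9.0628 + 0.5078 + 0.0057 = 11.2701 ≈ 11.270
Degrees of freedom = 4 − 1 = 3; critical value at α = 0.05 is 7.815.
Since 11.270 > 7.815, we reject the null hypothesis — the data do not fit the 9:3:3:1 ratio.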